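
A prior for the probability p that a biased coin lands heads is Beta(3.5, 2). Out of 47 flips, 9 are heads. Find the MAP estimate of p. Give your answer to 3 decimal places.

Prior: Beta(3.5, 2).
Data: 9 successes in 47 trials. The binomial likelihood contributes p^9(1−p)^38, so the posterior is Beta(3.5+9, 2+38) = Beta(12.5, 40).
For Beta(a, b) with a, b > 1 the mode is (a−1)/(a+b−2) = 11.5/50.5 ≈ 0.228.

p̂_MAP = 0.228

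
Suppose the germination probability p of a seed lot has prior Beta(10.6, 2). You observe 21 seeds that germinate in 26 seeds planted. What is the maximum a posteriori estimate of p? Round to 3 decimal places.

Prior: Beta(10.6, 2).
Data: 21 successes in 26 trials. The binomial likelihood contributes p^21(1−p)^5, so the posterior is Beta(10.6+21, 2+5) = Beta(31.6, 7).
For Beta(a, b) with a, b > 1 the mode is (a−1)/(a+b−2) = 30.6/36.6 ≈ 0.836.

p̂_MAP = 0.836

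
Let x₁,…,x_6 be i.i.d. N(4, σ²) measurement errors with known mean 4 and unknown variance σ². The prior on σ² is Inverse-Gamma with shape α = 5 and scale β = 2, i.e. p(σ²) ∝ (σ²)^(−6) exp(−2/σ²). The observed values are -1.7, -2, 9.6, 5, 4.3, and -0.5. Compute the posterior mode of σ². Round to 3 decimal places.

σ̂²_MAP = 6.955

Sum of squared deviations about the known mean: SS = (-1.7−4)² + (-2−4)² + (9.6−4)² + (5−4)² + (4.3−4)² + (-0.5−4)² = 121.19.
The Normal likelihood contributes (σ²)^(−n/2) exp(−SS/(2σ²)), so the posterior is Inverse-Gamma(α + n/2, β + SS/2) = Inverse-Gamma(8, 62.595).
The mode of Inverse-Gamma(a, b) is b/(a+1) = 62.595/9 ≈ 6.955.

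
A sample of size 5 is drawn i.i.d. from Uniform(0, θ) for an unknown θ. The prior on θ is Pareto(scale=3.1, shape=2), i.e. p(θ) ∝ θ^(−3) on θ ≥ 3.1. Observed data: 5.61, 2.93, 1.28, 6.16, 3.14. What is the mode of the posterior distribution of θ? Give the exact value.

The Uniform(0, θ) likelihood is θ^(−n) for θ ≥ max(xᵢ), zero otherwise. Here max(xᵢ) = 6.16.
Posterior ∝ θ^(−3) · θ^(−5) = θ^(−8) on θ ≥ max(3.1, 6.16) = 6.16.
This density is strictly decreasing in θ, so the posterior mode lies at the lower boundary of the support.

θ̂_MAP = 6.16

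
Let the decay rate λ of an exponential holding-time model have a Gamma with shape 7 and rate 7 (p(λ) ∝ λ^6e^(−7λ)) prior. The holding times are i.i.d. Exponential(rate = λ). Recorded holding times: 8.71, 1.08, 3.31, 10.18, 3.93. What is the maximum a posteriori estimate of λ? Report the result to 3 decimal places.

λ̂_MAP = 0.322

The Exponential(rate=λ) likelihood is ∝ λ^n e^(−λΣtᵢ). Here n = 5 and Σtᵢ = 8.71 + 1.08 + 3.31 + 10.18 + 3.93 = 27.21.
Posterior ∝ λ^6e^(−7λ) · λ^5e^(−27.21λ) = λ^11e^(−34.21λ), i.e. Gamma(12, 34.21).
Mode = (a−1)/b = 11/34.21 ≈ 0.322.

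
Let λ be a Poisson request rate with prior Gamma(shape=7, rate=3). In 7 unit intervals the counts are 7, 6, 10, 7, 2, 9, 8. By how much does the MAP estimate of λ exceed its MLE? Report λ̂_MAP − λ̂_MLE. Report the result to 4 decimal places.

MAP − MLE = -1.5000

Σxᵢ = 49. Posterior is Gamma(56, 10); MAP = (56−1)/10 = 55/10 ≈ 5.50000.
MLE = x̄ = 49/7 ≈ 7.00000.
Difference = 55/10 − 49/7 = -3/2 ≈ -1.5000.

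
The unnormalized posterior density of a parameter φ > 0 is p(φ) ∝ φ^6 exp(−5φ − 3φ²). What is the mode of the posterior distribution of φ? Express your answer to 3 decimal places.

φ̂_MAP = 0.667

ℓ'(φ) = 6/φ − 5 − 6φ. Setting this to zero and multiplying by φ: 6φ² + 5φ − 6 = 0.
φ = (−5 + √(5² + 4·6·6)) / (2·6) = (−5 + √169) / 12 = (−5 + 13)/12 = 2/3.
ℓ''(φ) = −6/φ² − 6 < 0, confirming a maximum.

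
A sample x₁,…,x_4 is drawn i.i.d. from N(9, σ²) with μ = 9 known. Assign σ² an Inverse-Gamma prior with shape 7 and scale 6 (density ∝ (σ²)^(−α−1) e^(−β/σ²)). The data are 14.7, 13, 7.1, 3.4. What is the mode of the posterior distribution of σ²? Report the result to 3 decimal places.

Sum of squared deviations about the known mean: SS = (14.7−9)² + (13−9)² + (7.1−9)² + (3.4−9)² = 83.46.
The Normal likelihood contributes (σ²)^(−n/2) exp(−SS/(2σ²)), so the posterior is Inverse-Gamma(α + n/2, β + SS/2) = Inverse-Gamma(9, 47.73).
The mode of Inverse-Gamma(a, b) is b/(a+1) = 47.73/10 ≈ 4.773.

σ̂²_MAP = 4.773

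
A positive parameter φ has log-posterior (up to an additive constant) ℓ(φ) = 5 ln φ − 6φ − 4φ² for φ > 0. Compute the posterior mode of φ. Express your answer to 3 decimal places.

φ̂_MAP = 0.500

ℓ'(φ) = 5/φ − 6 − 8φ. Setting this to zero and multiplying by φ: 8φ² + 6φ − 5 = 0.
φ = (−6 + √(6² + 4·8·5)) / (2·8) = (−6 + √196) / 16 = (−6 + 14)/16 = 1/2.
ℓ''(φ) = −5/φ² − 8 < 0, confirming a maximum.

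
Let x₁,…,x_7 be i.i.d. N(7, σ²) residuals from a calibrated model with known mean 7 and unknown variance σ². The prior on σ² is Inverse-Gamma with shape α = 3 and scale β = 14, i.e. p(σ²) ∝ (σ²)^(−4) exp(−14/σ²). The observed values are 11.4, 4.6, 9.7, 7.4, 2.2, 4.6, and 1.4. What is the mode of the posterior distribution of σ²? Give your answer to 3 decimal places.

σ̂²_MAP = 8.049

Sum of squared deviations about the known mean: SS = (11.4−7)² + (4.6−7)² + (9.7−7)² + (7.4−7)² + (2.2−7)² + (4.6−7)² + (1.4−7)² = 92.73.
The Normal likelihood contributes (σ²)^(−n/2) exp(−SS/(2σ²)), so the posterior is Inverse-Gamma(α + n/2, β + SS/2) = Inverse-Gamma(6.5, 60.365).
The mode of Inverse-Gamma(a, b) is b/(a+1) = 60.365/7.5 ≈ 8.049.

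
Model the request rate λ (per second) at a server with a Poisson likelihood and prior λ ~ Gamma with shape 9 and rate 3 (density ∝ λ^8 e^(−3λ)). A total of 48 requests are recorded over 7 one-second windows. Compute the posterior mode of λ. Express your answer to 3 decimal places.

λ̂_MAP = 5.600

Σxᵢ = 48, n = 7.
Posterior ∝ λ^8e^(−3λ) · λ^48e^(−7λ) = λ^56e^(−10λ), i.e. Gamma(shape=57, rate=10).
The mode of a Gamma(a, b) with a ≥ 1 (shape–rate) is (a−1)/b = 56/10 ≈ 5.600.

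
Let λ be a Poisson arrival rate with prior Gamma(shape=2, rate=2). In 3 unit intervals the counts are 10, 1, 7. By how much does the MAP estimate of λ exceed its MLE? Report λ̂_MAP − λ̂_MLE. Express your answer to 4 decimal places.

Σxᵢ = 18. Posterior is Gamma(20, 5); MAP = (20−1)/5 = 19/5 ≈ 3.80000.
MLE = x̄ = 18/3 ≈ 6.00000.
Difference = 19/5 − 18/3 = -11/5 ≈ -2.2000.

MAP − MLE = -2.2000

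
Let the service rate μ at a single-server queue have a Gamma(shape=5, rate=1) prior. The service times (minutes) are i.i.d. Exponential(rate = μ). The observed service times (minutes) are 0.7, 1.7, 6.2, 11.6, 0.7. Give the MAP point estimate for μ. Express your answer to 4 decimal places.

The Exponential(rate=μ) likelihood is ∝ μ^n e^(−μΣtᵢ). Here n = 5 and Σtᵢ = 0.7 + 1.7 + 6.2 + 11.6 + 0.7 = 20.9.
Posterior ∝ μ^4e^(−1μ) · μ^5e^(−20.9μ) = μ^9e^(−21.9μ), i.e. Gamma(10, 21.9).
Mode = (a−1)/b = 9/21.9 ≈ 0.4110.

μ̂_MAP = 0.4110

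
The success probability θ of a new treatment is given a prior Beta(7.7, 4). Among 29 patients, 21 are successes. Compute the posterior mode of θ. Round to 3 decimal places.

θ̂_MAP = 0.716

Prior: Beta(7.7, 4).
Data: 21 successes in 29 trials. The binomial likelihood contributes θ^21(1−θ)^8, so the posterior is Beta(7.7+21, 4+8) = Beta(28.7, 12).
For Beta(a, b) with a, b > 1 the mode is (a−1)/(a+b−2) = 27.7/38.7 ≈ 0.716.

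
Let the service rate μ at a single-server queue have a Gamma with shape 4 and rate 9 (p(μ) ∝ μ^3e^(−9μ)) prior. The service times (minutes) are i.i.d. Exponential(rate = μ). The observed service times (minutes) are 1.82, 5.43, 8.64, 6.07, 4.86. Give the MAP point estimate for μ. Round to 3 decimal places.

The Exponential(rate=μ) likelihood is ∝ μ^n e^(−μΣtᵢ). Here n = 5 and Σtᵢ = 1.82 + 5.43 + 8.64 + 6.07 + 4.86 = 26.82.
Posterior ∝ μ^3e^(−9μ) · μ^5e^(−26.82μ) = μ^8e^(−35.82μ), i.e. Gamma(9, 35.82).
Mode = (a−1)/b = 8/35.82 ≈ 0.223.

μ̂_MAP = 0.223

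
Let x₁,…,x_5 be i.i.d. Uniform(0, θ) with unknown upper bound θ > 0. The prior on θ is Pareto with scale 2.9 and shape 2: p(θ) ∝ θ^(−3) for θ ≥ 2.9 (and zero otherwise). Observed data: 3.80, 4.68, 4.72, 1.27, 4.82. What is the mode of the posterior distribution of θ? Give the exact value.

θ̂_MAP = 4.82

The Uniform(0, θ) likelihood is θ^(−n) for θ ≥ max(xᵢ), zero otherwise. Here max(xᵢ) = 4.82.
Posterior ∝ θ^(−3) · θ^(−5) = θ^(−8) on θ ≥ max(2.9, 4.82) = 4.82.
This density is strictly decreasing in θ, so the posterior mode lies at the lower boundary of the support.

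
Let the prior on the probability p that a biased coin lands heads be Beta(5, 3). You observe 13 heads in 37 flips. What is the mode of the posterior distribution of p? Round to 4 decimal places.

Prior: Beta(5, 3).
Data: 13 successes in 37 trials. The binomial likelihood contributes p^13(1−p)^24, so the posterior is Beta(5+13, 3+24) = Beta(18, 27).
For Beta(a, b) with a, b > 1 the mode is (a−1)/(a+b−2) = 17/43 ≈ 0.3953.

p̂_MAP = 0.3953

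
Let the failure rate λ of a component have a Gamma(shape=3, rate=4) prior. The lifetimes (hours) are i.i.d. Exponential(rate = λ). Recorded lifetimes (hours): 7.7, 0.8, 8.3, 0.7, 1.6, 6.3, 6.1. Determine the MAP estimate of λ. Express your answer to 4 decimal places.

λ̂_MAP = 0.2535

The Exponential(rate=λ) likelihood is ∝ λ^n e^(−λΣtᵢ). Here n = 7 and Σtᵢ = 7.7 + 0.8 + 8.3 + 0.7 + 1.6 + 6.3 + 6.1 = 31.5.
Posterior ∝ λ^2e^(−4λ) · λ^7e^(−31.5λ) = λ^9e^(−35.5λ), i.e. Gamma(10, 35.5).
Mode = (a−1)/b = 9/35.5 ≈ 0.2535.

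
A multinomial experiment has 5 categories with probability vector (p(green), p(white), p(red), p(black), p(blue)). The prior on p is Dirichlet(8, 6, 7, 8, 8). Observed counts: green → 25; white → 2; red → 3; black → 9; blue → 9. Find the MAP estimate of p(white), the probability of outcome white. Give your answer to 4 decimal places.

MAP estimate of p(white) = 0.0875

The posterior is Dirichlet(αᵢ + nᵢ) = Dirichlet(33, 8, 10, 17, 17).
For a Dirichlet(a₁,…,a_K) with all aᵢ > 1, the mode has j-th component (aⱼ − 1)/(Σaᵢ − K).
Here Σaᵢ = 85 and K = 5, so p(white) = (8 − 1)/(85 − 5) = 7/80 ≈ 0.0875.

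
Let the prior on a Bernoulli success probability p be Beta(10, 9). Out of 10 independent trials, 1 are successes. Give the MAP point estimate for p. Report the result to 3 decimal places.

Prior: Beta(10, 9).
Data: 1 success in 10 trials. The binomial likelihood contributes p(1−p)^9, so the posterior is Beta(10+1, 9+9) = Beta(11, 18).
For Beta(a, b) with a, b > 1 the mode is (a−1)/(a+b−2) = 10/27 ≈ 0.370.

p̂_MAP = 0.370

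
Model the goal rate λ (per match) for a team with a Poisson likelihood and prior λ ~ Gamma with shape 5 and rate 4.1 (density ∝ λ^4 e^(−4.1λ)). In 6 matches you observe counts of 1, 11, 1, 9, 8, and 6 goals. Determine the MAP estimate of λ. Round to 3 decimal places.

λ̂_MAP = 3.960

Σxᵢ = 1+11+1+9+8+6 = 36, with n = 6.
Posterior ∝ λ^4e^(−4.1λ) · λ^36e^(−6λ) = λ^40e^(−10.1λ), i.e. Gamma(shape=41, rate=10.1).
The mode of a Gamma(a, b) with a ≥ 1 (shape–rate) is (a−1)/b = 40/10.1 ≈ 3.960.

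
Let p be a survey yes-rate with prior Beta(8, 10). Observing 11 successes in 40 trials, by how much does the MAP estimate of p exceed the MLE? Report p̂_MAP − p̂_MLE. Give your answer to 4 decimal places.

Posterior is Beta(19, 39); MAP = (19−1)/(58−2) = 18/56 ≈ 0.32143.
MLE ignores the prior: p̂_MLE = k/n = 11/40 ≈ 0.27500.
Difference = 18/56 − 11/40 = 13/280 ≈ 0.0464.

MAP − MLE = 0.0464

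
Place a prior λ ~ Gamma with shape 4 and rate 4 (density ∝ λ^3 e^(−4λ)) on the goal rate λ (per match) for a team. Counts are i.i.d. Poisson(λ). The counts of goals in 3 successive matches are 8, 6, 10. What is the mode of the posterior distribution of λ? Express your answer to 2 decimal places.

Σxᵢ = 8+6+10 = 24, with n = 3.
Posterior ∝ λ^3e^(−4λ) · λ^24e^(−3λ) = λ^27e^(−7λ), i.e. Gamma(shape=28, rate=7).
The mode of a Gamma(a, b) with a ≥ 1 (shape–rate) is (a−1)/b = 27/7 ≈ 3.86.

λ̂_MAP = 3.86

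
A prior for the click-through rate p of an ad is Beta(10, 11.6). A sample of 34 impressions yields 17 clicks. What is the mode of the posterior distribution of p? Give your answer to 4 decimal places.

p̂_MAP = 0.4851

Prior: Beta(10, 11.6).
Data: 17 successes in 34 trials. The binomial likelihood contributes p^17(1−p)^17, so the posterior is Beta(10+17, 11.6+17) = Beta(27, 28.6).
For Beta(a, b) with a, b > 1 the mode is (a−1)/(a+b−2) = 26/53.6 ≈ 0.4851.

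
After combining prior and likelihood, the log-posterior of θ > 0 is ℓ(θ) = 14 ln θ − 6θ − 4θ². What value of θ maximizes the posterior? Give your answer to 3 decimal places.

θ̂_MAP = 1.000

ℓ'(θ) = 14/θ − 6 − 8θ. Setting this to zero and multiplying by θ: 8θ² + 6θ − 14 = 0.
θ = (−6 + √(6² + 4·8·14)) / (2·8) = (−6 + √484) / 16 = (−6 + 22)/16 = 1.
ℓ''(θ) = −14/θ² − 8 < 0, confirming a maximum.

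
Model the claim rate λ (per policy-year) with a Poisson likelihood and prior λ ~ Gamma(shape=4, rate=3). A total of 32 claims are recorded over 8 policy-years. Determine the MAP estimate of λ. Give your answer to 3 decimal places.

Σxᵢ = 32, n = 8.
Posterior ∝ λ^3e^(−3λ) · λ^32e^(−8λ) = λ^35e^(−11λ), i.e. Gamma(shape=36, rate=11).
The mode of a Gamma(a, b) with a ≥ 1 (shape–rate) is (a−1)/b = 35/11 ≈ 3.182.

λ̂_MAP = 3.182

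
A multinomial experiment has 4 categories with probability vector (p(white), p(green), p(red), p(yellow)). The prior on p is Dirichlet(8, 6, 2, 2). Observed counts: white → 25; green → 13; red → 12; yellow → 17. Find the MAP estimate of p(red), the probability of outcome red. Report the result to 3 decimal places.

MAP estimate of p(red) = 0.160

The posterior is Dirichlet(αᵢ + nᵢ) = Dirichlet(33, 19, 14, 19).
For a Dirichlet(a₁,…,a_K) with all aᵢ > 1, the mode has j-th component (aⱼ − 1)/(Σaᵢ − K).
Here Σaᵢ = 85 and K = 4, so p(red) = (14 − 1)/(85 − 4) = 13/81 ≈ 0.160.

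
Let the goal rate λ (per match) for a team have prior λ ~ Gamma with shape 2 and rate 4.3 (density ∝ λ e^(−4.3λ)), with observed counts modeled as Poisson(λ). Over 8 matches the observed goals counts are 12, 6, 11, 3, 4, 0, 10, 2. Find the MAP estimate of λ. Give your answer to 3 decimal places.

λ̂_MAP = 3.984

Σxᵢ = 12+6+11+3+4+0+10+2 = 48, with n = 8.
Posterior ∝ λe^(−4.3λ) · λ^48e^(−8λ) = λ^49e^(−12.3λ), i.e. Gamma(shape=50, rate=12.3).
The mode of a Gamma(a, b) with a ≥ 1 (shape–rate) is (a−1)/b = 49/12.3 ≈ 3.984.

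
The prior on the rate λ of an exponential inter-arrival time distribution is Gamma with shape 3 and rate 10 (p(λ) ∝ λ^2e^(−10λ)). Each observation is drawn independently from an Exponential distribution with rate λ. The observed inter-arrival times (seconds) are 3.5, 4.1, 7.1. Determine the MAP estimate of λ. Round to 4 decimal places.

λ̂_MAP = 0.2024

The Exponential(rate=λ) likelihood is ∝ λ^n e^(−λΣtᵢ). Here n = 3 and Σtᵢ = 3.5 + 4.1 + 7.1 = 14.7.
Posterior ∝ λ^2e^(−10λ) · λ^3e^(−14.7λ) = λ^5e^(−24.7λ), i.e. Gamma(6, 24.7).
Mode = (a−1)/b = 5/24.7 ≈ 0.2024.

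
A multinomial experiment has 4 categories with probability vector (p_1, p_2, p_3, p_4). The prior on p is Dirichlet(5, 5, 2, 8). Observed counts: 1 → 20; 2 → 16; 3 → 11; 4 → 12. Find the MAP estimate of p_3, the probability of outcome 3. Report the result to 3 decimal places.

MAP estimate: 0.160

The posterior is Dirichlet(αᵢ + nᵢ) = Dirichlet(25, 21, 13, 20).
For a Dirichlet(a₁,…,a_K) with all aᵢ > 1, the mode has j-th component (aⱼ − 1)/(Σaᵢ − K).
Here Σaᵢ = 79 and K = 4, so p_3 = (13 − 1)/(79 − 4) = 12/75 ≈ 0.160.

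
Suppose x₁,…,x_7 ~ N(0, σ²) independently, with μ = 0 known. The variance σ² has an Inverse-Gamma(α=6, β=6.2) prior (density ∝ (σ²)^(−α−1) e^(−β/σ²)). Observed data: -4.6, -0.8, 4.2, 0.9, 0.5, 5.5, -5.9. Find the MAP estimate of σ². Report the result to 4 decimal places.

Sum of squared deviations about the known mean: SS = (-4.6−0)² + (-0.8−0)² + (4.2−0)² + (0.9−0)² + (0.5−0)² + (5.5−0)² + (-5.9−0)² = 105.56.
The Normal likelihood contributes (σ²)^(−n/2) exp(−SS/(2σ²)), so the posterior is Inverse-Gamma(α + n/2, β + SS/2) = Inverse-Gamma(9.5, 58.98).
The mode of Inverse-Gamma(a, b) is b/(a+1) = 58.98/10.5 ≈ 5.6171.

σ̂²_MAP = 5.6171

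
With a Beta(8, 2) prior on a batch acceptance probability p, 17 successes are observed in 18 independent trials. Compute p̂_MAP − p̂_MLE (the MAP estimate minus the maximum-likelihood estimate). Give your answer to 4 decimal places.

Posterior is Beta(25, 3); MAP = (25−1)/(28−2) = 24/26 ≈ 0.92308.
MLE ignores the prior: p̂_MLE = k/n = 17/18 ≈ 0.94444.
Difference = 24/26 − 17/18 = -5/234 ≈ -0.0214.

MAP − MLE = -0.0214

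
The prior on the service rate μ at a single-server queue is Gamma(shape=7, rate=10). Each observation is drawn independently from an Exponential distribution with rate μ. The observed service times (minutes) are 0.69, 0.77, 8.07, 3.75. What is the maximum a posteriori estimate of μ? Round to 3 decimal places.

The Exponential(rate=μ) likelihood is ∝ μ^n e^(−μΣtᵢ). Here n = 4 and Σtᵢ = 0.69 + 0.77 + 8.07 + 3.75 = 13.28.
Posterior ∝ μ^6e^(−10μ) · μ^4e^(−13.28μ) = μ^10e^(−23.28μ), i.e. Gamma(11, 23.28).
Mode = (a−1)/b = 10/23.28 ≈ 0.430.

μ̂_MAP = 0.430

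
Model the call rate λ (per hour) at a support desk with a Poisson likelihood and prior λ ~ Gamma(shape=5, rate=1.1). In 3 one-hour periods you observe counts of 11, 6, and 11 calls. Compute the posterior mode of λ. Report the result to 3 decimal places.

λ̂_MAP = 7.805

Σxᵢ = 11+6+11 = 28, with n = 3.
Posterior ∝ λ^4e^(−1.1λ) · λ^28e^(−3λ) = λ^32e^(−4.1λ), i.e. Gamma(shape=33, rate=4.1).
The mode of a Gamma(a, b) with a ≥ 1 (shape–rate) is (a−1)/b = 32/4.1 ≈ 7.805.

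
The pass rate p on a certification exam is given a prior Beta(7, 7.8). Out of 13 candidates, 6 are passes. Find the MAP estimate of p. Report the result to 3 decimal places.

p̂_MAP = 0.465

Prior: Beta(7, 7.8).
Data: 6 successes in 13 trials. The binomial likelihood contributes p^6(1−p)^7, so the posterior is Beta(7+6, 7.8+7) = Beta(13, 14.8).
For Beta(a, b) with a, b > 1 the mode is (a−1)/(a+b−2) = 12/25.8 ≈ 0.465.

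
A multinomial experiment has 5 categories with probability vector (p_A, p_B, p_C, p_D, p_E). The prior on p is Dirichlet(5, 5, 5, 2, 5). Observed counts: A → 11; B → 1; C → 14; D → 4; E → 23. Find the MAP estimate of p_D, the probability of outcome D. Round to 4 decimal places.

MAP estimate of p_D = 0.0714

The posterior is Dirichlet(αᵢ + nᵢ) = Dirichlet(16, 6, 19, 6, 28).
For a Dirichlet(a₁,…,a_K) with all aᵢ > 1, the mode has j-th component (aⱼ − 1)/(Σaᵢ − K).
Here Σaᵢ = 75 and K = 5, so p_D = (6 − 1)/(75 − 5) = 5/70 ≈ 0.0714.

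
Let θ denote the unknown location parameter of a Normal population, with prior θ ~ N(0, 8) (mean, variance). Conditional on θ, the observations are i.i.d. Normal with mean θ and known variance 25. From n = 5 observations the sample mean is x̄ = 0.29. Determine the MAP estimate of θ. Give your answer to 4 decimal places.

n = 5, x̄ = 0.29.
For a Normal prior and Normal likelihood with known variance, the posterior is Normal; its mode equals its mean, the precision-weighted average.
Prior precision 1/σ₀² = 1/8 = 0.125; data precision n/σ² = 5/25 = 0.2.
θ̂ = (0.125·0 + 0.2·0.29) / (0.125 + 0.2) = 0.058/0.325 = 58/325 ≈ 0.1785.

θ̂_MAP = 0.1785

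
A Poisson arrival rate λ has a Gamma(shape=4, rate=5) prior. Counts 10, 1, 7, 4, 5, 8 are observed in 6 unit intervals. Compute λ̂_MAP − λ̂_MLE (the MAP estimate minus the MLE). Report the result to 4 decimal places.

Σxᵢ = 35. Posterior is Gamma(39, 11); MAP = (39−1)/11 = 38/11 ≈ 3.45455.
MLE = x̄ = 35/6 ≈ 5.83333.
Difference = 38/11 − 35/6 = -157/66 ≈ -2.3788.

MAP − MLE = -2.3788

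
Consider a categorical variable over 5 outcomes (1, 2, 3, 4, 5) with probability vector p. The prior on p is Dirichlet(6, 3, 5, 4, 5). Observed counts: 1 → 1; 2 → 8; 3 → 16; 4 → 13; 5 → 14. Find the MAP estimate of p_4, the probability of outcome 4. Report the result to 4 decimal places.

The posterior is Dirichlet(αᵢ + nᵢ) = Dirichlet(7, 11, 21, 17, 19).
For a Dirichlet(a₁,…,a_K) with all aᵢ > 1, the mode has j-th component (aⱼ − 1)/(Σaᵢ − K).
Here Σaᵢ = 75 and K = 5, so p_4 = (17 − 1)/(75 − 5) = 16/70 ≈ 0.2286.

MAP estimate: 0.2286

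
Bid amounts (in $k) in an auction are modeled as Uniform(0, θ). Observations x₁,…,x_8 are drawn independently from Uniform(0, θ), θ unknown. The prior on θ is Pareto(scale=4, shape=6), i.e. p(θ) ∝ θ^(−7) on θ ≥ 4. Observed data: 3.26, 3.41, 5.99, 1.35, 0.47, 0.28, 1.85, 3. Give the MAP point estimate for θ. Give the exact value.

The Uniform(0, θ) likelihood is θ^(−n) for θ ≥ max(xᵢ), zero otherwise. Here max(xᵢ) = 5.99.
Posterior ∝ θ^(−7) · θ^(−8) = θ^(−15) on θ ≥ max(4, 5.99) = 5.99.
This density is strictly decreasing in θ, so the posterior mode lies at the lower boundary of the support.

θ̂_MAP = 5.99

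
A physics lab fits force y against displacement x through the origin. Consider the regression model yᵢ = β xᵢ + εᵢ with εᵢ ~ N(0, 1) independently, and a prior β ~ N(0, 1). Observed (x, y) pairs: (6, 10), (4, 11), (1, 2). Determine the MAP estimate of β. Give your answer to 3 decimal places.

β̂_MAP = 1.963

log p(β | y) = −Σ(yᵢ − βxᵢ)²/(2·1) − β²/(2·1) + const.
Setting the derivative to zero: Σxᵢ(yᵢ − βxᵢ)/1 − β/1 = 0, so β = Σxᵢyᵢ / (Σxᵢ² + σ²/τ²).
Σxᵢyᵢ = 6·10 + 4·11 + 1·2 = 106; Σxᵢ² = 53; σ²/τ² = 1.
β̂_MAP = 106 / (53 + 1) = 106/54 ≈ 1.963.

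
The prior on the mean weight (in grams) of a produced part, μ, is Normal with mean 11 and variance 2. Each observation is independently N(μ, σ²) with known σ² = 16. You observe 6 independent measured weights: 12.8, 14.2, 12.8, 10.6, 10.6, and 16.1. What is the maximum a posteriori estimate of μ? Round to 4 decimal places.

μ̂_MAP = 11.7929

n = 6; x̄ = (12.8 + 14.2 + 12.8 + 10.6 + 10.6 + 16.1)/6 = 77.1/6 = 12.85.
For a Normal prior and Normal likelihood with known variance, the posterior is Normal; its mode equals its mean, the precision-weighted average.
Prior precision 1/σ₀² = 1/2 = 0.5; data precision n/σ² = 6/16 = 0.375.
μ̂ = (0.5·11 + 0.375·12.85) / (0.5 + 0.375) = 10.31875/0.875 = 1651/140 ≈ 11.7929.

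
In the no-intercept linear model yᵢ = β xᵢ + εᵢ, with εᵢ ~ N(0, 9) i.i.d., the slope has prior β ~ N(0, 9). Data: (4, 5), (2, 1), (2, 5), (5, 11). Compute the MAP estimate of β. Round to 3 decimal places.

log p(β | y) = −Σ(yᵢ − βxᵢ)²/(2·9) − β²/(2·9) + const.
Setting the derivative to zero: Σxᵢ(yᵢ − βxᵢ)/9 − β/9 = 0, so β = Σxᵢyᵢ / (Σxᵢ² + σ²/τ²).
Σxᵢyᵢ = 4·5 + 2·1 + 2·5 + 5·11 = 87; Σxᵢ² = 49; σ²/τ² = 1.
β̂_MAP = 87 / (49 + 1) = 87/50 ≈ 1.740.

β̂_MAP = 1.740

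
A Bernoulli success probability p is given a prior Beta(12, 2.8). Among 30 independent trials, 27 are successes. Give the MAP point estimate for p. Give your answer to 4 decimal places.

Prior: Beta(12, 2.8).
Data: 27 successes in 30 trials. The binomial likelihood contributes p^27(1−p)^3, so the posterior is Beta(12+27, 2.8+3) = Beta(39, 5.8).
For Beta(a, b) with a, b > 1 the mode is (a−1)/(a+b−2) = 38/42.8 ≈ 0.8879.

p̂_MAP = 0.8879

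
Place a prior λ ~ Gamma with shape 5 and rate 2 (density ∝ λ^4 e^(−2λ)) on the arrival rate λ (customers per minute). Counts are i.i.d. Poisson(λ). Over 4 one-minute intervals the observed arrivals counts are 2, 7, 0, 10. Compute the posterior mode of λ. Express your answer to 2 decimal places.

λ̂_MAP = 3.83

Σxᵢ = 2+7+0+10 = 19, with n = 4.
Posterior ∝ λ^4e^(−2λ) · λ^19e^(−4λ) = λ^23e^(−6λ), i.e. Gamma(shape=24, rate=6).
The mode of a Gamma(a, b) with a ≥ 1 (shape–rate) is (a−1)/b = 23/6 ≈ 3.83.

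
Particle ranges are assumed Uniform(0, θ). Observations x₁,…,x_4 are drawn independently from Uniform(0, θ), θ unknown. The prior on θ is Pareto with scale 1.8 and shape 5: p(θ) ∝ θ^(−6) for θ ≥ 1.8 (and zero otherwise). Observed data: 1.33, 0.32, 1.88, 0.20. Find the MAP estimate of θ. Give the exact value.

θ̂_MAP = 1.88

The Uniform(0, θ) likelihood is θ^(−n) for θ ≥ max(xᵢ), zero otherwise. Here max(xᵢ) = 1.88.
Posterior ∝ θ^(−6) · θ^(−4) = θ^(−10) on θ ≥ max(1.8, 1.88) = 1.88.
This density is strictly decreasing in θ, so the posterior mode lies at the lower boundary of the support.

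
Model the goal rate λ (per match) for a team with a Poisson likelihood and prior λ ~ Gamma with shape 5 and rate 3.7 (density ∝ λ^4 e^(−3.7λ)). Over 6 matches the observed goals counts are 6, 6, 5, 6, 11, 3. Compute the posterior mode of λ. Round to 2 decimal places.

Σxᵢ = 6+6+5+6+11+3 = 37, with n = 6.
Posterior ∝ λ^4e^(−3.7λ) · λ^37e^(−6λ) = λ^41e^(−9.7λ), i.e. Gamma(shape=42, rate=9.7).
The mode of a Gamma(a, b) with a ≥ 1 (shape–rate) is (a−1)/b = 41/9.7 ≈ 4.23.

λ̂_MAP = 4.23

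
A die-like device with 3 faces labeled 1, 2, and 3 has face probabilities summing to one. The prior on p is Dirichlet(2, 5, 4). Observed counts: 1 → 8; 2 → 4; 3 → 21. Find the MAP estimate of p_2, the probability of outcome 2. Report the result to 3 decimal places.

MAP estimate: 0.195

The posterior is Dirichlet(αᵢ + nᵢ) = Dirichlet(10, 9, 25).
For a Dirichlet(a₁,…,a_K) with all aᵢ > 1, the mode has j-th component (aⱼ − 1)/(Σaᵢ − K).
Here Σaᵢ = 44 and K = 3, so p_2 = (9 − 1)/(44 − 3) = 8/41 ≈ 0.195.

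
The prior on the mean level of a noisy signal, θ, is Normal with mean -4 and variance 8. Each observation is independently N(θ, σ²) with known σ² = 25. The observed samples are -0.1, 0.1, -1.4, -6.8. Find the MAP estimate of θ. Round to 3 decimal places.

θ̂_MAP = -2.905

n = 4; x̄ = ((-0.1) + 0.1 + (-1.4) + (-6.8))/4 = -8.2/4 = -2.05.
For a Normal prior and Normal likelihood with known variance, the posterior is Normal; its mode equals its mean, the precision-weighted average.
Prior precision 1/σ₀² = 1/8 = 0.125; data precision n/σ² = 4/25 = 0.16.
θ̂ = (0.125·(-4) + 0.16·(-2.05)) / (0.125 + 0.16) = (-0.828)/0.285 = -276/95 ≈ -2.905.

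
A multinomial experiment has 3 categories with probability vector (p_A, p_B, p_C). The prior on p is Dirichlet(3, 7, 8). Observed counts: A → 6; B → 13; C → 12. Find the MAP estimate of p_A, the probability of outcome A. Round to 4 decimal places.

MAP estimate of p_A = 0.1739

The posterior is Dirichlet(αᵢ + nᵢ) = Dirichlet(9, 20, 20).
For a Dirichlet(a₁,…,a_K) with all aᵢ > 1, the mode has j-th component (aⱼ − 1)/(Σaᵢ − K).
Here Σaᵢ = 49 and K = 3, so p_A = (9 − 1)/(49 − 3) = 8/46 ≈ 0.1739.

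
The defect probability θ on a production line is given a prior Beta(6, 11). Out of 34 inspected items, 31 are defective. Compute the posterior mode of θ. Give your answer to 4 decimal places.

θ̂_MAP = 0.7347

Prior: Beta(6, 11).
Data: 31 successes in 34 trials. The binomial likelihood contributes θ^31(1−θ)^3, so the posterior is Beta(6+31, 11+3) = Beta(37, 14).
For Beta(a, b) with a, b > 1 the mode is (a−1)/(a+b−2) = 36/49 ≈ 0.7347.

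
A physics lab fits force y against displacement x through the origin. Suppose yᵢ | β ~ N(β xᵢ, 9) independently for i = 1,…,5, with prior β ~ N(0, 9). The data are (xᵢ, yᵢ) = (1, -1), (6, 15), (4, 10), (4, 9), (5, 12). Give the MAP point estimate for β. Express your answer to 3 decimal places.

β̂_MAP = 2.368

log p(β | y) = −Σ(yᵢ − βxᵢ)²/(2·9) − β²/(2·9) + const.
Setting the derivative to zero: Σxᵢ(yᵢ − βxᵢ)/9 − β/9 = 0, so β = Σxᵢyᵢ / (Σxᵢ² + σ²/τ²).
Σxᵢyᵢ = 1·(-1) + 6·15 + 4·10 + 4·9 + 5·12 = 225; Σxᵢ² = 94; σ²/τ² = 1.
β̂_MAP = 225 / (94 + 1) = 225/95 ≈ 2.368.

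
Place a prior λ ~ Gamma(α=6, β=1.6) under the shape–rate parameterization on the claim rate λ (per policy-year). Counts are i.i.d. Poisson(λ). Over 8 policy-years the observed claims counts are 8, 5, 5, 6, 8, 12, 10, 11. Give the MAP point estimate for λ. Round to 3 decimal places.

Σxᵢ = 8+5+5+6+8+12+10+11 = 65, with n = 8.
Posterior ∝ λ^5e^(−1.6λ) · λ^65e^(−8λ) = λ^70e^(−9.6λ), i.e. Gamma(shape=71, rate=9.6).
The mode of a Gamma(a, b) with a ≥ 1 (shape–rate) is (a−1)/b = 70/9.6 ≈ 7.292.

λ̂_MAP = 7.292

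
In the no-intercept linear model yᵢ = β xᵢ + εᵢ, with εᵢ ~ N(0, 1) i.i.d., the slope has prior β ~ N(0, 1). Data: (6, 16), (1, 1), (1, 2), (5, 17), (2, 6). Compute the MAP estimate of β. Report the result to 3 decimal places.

β̂_MAP = 2.882

log p(β | y) = −Σ(yᵢ − βxᵢ)²/(2·1) − β²/(2·1) + const.
Setting the derivative to zero: Σxᵢ(yᵢ − βxᵢ)/1 − β/1 = 0, so β = Σxᵢyᵢ / (Σxᵢ² + σ²/τ²).
Σxᵢyᵢ = 6·16 + 1·1 + 1·2 + 5·17 + 2·6 = 196; Σxᵢ² = 67; σ²/τ² = 1.
β̂_MAP = 196 / (67 + 1) = 196/68 ≈ 2.882.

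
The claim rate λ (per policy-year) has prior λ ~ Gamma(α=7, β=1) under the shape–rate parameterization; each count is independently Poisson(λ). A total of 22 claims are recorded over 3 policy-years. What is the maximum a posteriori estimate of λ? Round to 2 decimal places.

λ̂_MAP = 7.00

Σxᵢ = 22, n = 3.
Posterior ∝ λ^6e^(−1λ) · λ^22e^(−3λ) = λ^28e^(−4λ), i.e. Gamma(shape=29, rate=4).
The mode of a Gamma(a, b) with a ≥ 1 (shape–rate) is (a−1)/b = 28/4 ≈ 7.00.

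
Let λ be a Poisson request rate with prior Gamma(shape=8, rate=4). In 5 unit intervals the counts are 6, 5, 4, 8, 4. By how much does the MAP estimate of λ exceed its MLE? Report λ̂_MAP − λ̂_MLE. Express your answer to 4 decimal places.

MAP − MLE = -1.6222

Σxᵢ = 27. Posterior is Gamma(35, 9); MAP = (35−1)/9 = 34/9 ≈ 3.77778.
MLE = x̄ = 27/5 ≈ 5.40000.
Difference = 34/9 − 27/5 = -73/45 ≈ -1.6222.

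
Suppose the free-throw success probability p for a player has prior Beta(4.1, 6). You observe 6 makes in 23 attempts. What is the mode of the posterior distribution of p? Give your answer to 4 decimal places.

Prior: Beta(4.1, 6).
Data: 6 successes in 23 trials. The binomial likelihood contributes p^6(1−p)^17, so the posterior is Beta(4.1+6, 6+17) = Beta(10.1, 23).
For Beta(a, b) with a, b > 1 the mode is (a−1)/(a+b−2) = 9.1/31.1 ≈ 0.2926.

p̂_MAP = 0.2926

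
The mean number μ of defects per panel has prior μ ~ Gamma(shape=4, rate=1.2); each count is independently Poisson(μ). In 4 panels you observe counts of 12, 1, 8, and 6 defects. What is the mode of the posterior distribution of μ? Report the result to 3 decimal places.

Σxᵢ = 12+1+8+6 = 27, with n = 4.
Posterior ∝ μ^3e^(−1.2μ) · μ^27e^(−4μ) = μ^30e^(−5.2μ), i.e. Gamma(shape=31, rate=5.2).
The mode of a Gamma(a, b) with a ≥ 1 (shape–rate) is (a−1)/b = 30/5.2 ≈ 5.769.

μ̂_MAP = 5.769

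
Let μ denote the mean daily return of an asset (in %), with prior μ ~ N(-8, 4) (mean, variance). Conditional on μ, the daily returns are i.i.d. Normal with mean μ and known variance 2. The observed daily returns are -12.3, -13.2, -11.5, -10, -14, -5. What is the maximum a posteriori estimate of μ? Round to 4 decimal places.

μ̂_MAP = -10.7692

n = 6; x̄ = ((-12.3) + (-13.2) + (-11.5) + (-10) + (-14) + (-5))/6 = -66/6 = -11.
For a Normal prior and Normal likelihood with known variance, the posterior is Normal; its mode equals its mean, the precision-weighted average.
Prior precision 1/σ₀² = 1/4 = 0.25; data precision n/σ² = 6/2 = 3.
μ̂ = (0.25·(-8) + 3·(-11)) / (0.25 + 3) = (-35)/3.25 = -140/13 ≈ -10.7692.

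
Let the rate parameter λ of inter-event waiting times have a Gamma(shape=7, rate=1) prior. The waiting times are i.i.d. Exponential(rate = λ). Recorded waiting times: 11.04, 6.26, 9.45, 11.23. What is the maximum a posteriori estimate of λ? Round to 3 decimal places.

The Exponential(rate=λ) likelihood is ∝ λ^n e^(−λΣtᵢ). Here n = 4 and Σtᵢ = 11.04 + 6.26 + 9.45 + 11.23 = 37.98.
Posterior ∝ λ^6e^(−1λ) · λ^4e^(−37.98λ) = λ^10e^(−38.98λ), i.e. Gamma(11, 38.98).
Mode = (a−1)/b = 10/38.98 ≈ 0.257.

λ̂_MAP = 0.257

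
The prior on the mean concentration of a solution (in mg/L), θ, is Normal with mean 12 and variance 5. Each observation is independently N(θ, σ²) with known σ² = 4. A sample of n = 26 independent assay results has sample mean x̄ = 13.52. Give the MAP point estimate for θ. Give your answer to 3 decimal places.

n = 26, x̄ = 13.52.
For a Normal prior and Normal likelihood with known variance, the posterior is Normal; its mode equals its mean, the precision-weighted average.
Prior precision 1/σ₀² = 1/5 = 0.2; data precision n/σ² = 26/4 = 6.5.
θ̂ = (0.2·12 + 6.5·13.52) / (0.2 + 6.5) = 90.28/6.7 = 4514/335 ≈ 13.475.

θ̂_MAP = 13.475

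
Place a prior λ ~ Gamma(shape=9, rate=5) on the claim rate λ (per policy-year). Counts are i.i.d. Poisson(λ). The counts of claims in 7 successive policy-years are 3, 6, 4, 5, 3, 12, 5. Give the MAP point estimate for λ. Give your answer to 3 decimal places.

λ̂_MAP = 3.833

Σxᵢ = 3+6+4+5+3+12+5 = 38, with n = 7.
Posterior ∝ λ^8e^(−5λ) · λ^38e^(−7λ) = λ^46e^(−12λ), i.e. Gamma(shape=47, rate=12).
The mode of a Gamma(a, b) with a ≥ 1 (shape–rate) is (a−1)/b = 46/12 ≈ 3.833.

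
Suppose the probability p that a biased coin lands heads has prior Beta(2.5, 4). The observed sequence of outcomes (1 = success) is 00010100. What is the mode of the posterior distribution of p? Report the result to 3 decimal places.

Prior: Beta(2.5, 4).
Data: 2 successes in 8 trials (from the sequence). The binomial likelihood contributes p^2(1−p)^6, so the posterior is Beta(2.5+2, 4+6) = Beta(4.5, 10).
For Beta(a, b) with a, b > 1 the mode is (a−1)/(a+b−2) = 3.5/12.5 ≈ 0.280.

p̂_MAP = 0.280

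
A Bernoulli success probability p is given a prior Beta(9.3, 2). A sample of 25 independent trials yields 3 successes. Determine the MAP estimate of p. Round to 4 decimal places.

p̂_MAP = 0.3294

Prior: Beta(9.3, 2).
Data: 3 successes in 25 trials. The binomial likelihood contributes p^3(1−p)^22, so the posterior is Beta(9.3+3, 2+22) = Beta(12.3, 24).
For Beta(a, b) with a, b > 1 the mode is (a−1)/(a+b−2) = 11.3/34.3 ≈ 0.3294.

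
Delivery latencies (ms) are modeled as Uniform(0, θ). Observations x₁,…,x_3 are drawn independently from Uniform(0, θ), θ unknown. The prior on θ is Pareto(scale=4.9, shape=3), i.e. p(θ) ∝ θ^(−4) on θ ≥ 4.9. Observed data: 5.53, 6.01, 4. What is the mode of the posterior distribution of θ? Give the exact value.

θ̂_MAP = 6.01

The Uniform(0, θ) likelihood is θ^(−n) for θ ≥ max(xᵢ), zero otherwise. Here max(xᵢ) = 6.01.
Posterior ∝ θ^(−4) · θ^(−3) = θ^(−7) on θ ≥ max(4.9, 6.01) = 6.01.
This density is strictly decreasing in θ, so the posterior mode lies at the lower boundary of the support.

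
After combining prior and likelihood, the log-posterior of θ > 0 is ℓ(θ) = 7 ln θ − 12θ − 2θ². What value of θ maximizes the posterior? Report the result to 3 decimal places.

θ̂_MAP = 0.500

ℓ'(θ) = 7/θ − 12 − 4θ. Setting this to zero and multiplying by θ: 4θ² + 12θ − 7 = 0.
θ = (−12 + √(12² + 4·4·7)) / (2·4) = (−12 + √256) / 8 = (−12 + 16)/8 = 1/2.
ℓ''(θ) = −7/θ² − 4 < 0, confirming a maximum.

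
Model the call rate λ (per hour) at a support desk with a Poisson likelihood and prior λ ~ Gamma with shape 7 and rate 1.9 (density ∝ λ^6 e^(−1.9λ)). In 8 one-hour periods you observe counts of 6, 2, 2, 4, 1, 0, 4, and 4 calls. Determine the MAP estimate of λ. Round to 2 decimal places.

Σxᵢ = 6+2+2+4+1+0+4+4 = 23, with n = 8.
Posterior ∝ λ^6e^(−1.9λ) · λ^23e^(−8λ) = λ^29e^(−9.9λ), i.e. Gamma(shape=30, rate=9.9).
The mode of a Gamma(a, b) with a ≥ 1 (shape–rate) is (a−1)/b = 29/9.9 ≈ 2.93.

λ̂_MAP = 2.93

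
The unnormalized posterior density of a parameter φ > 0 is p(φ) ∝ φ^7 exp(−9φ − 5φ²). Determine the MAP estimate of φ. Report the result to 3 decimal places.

φ̂_MAP = 0.500

ℓ'(φ) = 7/φ − 9 − 10φ. Setting this to zero and multiplying by φ: 10φ² + 9φ − 7 = 0.
φ = (−9 + √(9² + 4·10·7)) / (2·10) = (−9 + √361) / 20 = (−9 + 19)/20 = 1/2.
ℓ''(φ) = −7/φ² − 10 < 0, confirming a maximum.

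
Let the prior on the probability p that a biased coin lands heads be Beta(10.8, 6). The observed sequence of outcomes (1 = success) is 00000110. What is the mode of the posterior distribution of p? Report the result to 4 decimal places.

Prior: Beta(10.8, 6).
Data: 2 successes in 8 trials (from the sequence). The binomial likelihood contributes p^2(1−p)^6, so the posterior is Beta(10.8+2, 6+6) = Beta(12.8, 12).
For Beta(a, b) with a, b > 1 the mode is (a−1)/(a+b−2) = 11.8/22.8 ≈ 0.5175.

p̂_MAP = 0.5175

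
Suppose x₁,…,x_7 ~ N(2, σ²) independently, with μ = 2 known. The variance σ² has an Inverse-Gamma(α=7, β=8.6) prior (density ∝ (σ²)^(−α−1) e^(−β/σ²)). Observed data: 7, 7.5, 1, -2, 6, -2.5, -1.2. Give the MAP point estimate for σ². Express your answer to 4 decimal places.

σ̂²_MAP = 5.9104

Sum of squared deviations about the known mean: SS = (7−2)² + (7.5−2)² + (1−2)² + (-2−2)² + (6−2)² + (-2.5−2)² + (-1.2−2)² = 118.74.
The Normal likelihood contributes (σ²)^(−n/2) exp(−SS/(2σ²)), so the posterior is Inverse-Gamma(α + n/2, β + SS/2) = Inverse-Gamma(10.5, 67.97).
The mode of Inverse-Gamma(a, b) is b/(a+1) = 67.97/11.5 ≈ 5.9104.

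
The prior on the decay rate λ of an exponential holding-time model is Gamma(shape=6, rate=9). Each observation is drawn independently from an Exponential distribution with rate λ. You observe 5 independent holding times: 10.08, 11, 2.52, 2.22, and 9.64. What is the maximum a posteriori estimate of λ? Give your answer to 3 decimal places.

λ̂_MAP = 0.225

The Exponential(rate=λ) likelihood is ∝ λ^n e^(−λΣtᵢ). Here n = 5 and Σtᵢ = 10.08 + 11 + 2.52 + 2.22 + 9.64 = 35.46.
Posterior ∝ λ^5e^(−9λ) · λ^5e^(−35.46λ) = λ^10e^(−44.46λ), i.e. Gamma(11, 44.46).
Mode = (a−1)/b = 10/44.46 ≈ 0.225.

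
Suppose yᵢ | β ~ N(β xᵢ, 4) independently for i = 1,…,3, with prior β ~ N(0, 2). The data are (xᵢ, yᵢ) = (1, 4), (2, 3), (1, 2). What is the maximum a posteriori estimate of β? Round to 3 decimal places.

log p(β | y) = −Σ(yᵢ − βxᵢ)²/(2·4) − β²/(2·2) + const.
Setting the derivative to zero: Σxᵢ(yᵢ − βxᵢ)/4 − β/2 = 0, so β = Σxᵢyᵢ / (Σxᵢ² + σ²/τ²).
Σxᵢyᵢ = 1·4 + 2·3 + 1·2 = 12; Σxᵢ² = 6; σ²/τ² = 2.
β̂_MAP = 12 / (6 + 2) = 12/8 ≈ 1.500.

β̂_MAP = 1.500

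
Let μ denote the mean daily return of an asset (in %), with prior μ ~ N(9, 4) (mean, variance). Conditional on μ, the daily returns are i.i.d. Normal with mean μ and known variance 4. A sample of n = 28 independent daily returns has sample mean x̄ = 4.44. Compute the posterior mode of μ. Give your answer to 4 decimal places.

μ̂_MAP = 4.5972

n = 28, x̄ = 4.44.
For a Normal prior and Normal likelihood with known variance, the posterior is Normal; its mode equals its mean, the precision-weighted average.
Prior precision 1/σ₀² = 1/4 = 0.25; data precision n/σ² = 28/4 = 7.
μ̂ = (0.25·9 + 7·4.44) / (0.25 + 7) = 33.33/7.25 = 3333/725 ≈ 4.5972.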